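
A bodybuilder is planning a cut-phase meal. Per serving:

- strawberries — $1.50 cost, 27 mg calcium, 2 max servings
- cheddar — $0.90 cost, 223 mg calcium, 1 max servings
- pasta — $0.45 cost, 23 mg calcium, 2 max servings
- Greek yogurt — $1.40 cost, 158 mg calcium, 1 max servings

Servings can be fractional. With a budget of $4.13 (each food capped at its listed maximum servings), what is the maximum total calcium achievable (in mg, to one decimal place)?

Calcium per dollar: cheddar 247.8, Greek yogurt 112.9, pasta 51.11, strawberries 18.
Take 1 serving of cheddar: spends $0.90, +223.0 mg calcium (running total 223.0 mg).
Take 1 serving of Greek yogurt: spends $1.40, +158.0 mg calcium (running total 381.0 mg).
Take 2 servings of pasta: spends $0.90, +46.0 mg calcium (running total 427.0 mg).
Take 0.62 servings of strawberries: spends $0.93, +16.7 mg calcium (running total 443.7 mg).
Greedy by best ratio exhausts the cost allowance optimally: 443.7 mg.

443.7 mg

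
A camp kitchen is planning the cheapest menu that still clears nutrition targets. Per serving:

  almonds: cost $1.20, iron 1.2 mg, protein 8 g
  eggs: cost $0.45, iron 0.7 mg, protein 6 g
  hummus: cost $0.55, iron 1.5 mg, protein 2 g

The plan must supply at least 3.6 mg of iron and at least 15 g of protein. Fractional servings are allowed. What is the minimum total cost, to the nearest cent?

$1.71

almonds only: max(3.6/1.2, 15/8) = 3 servings → $3.60.
eggs only: max(3.6/0.7, 15/6) = 5.143 servings → $2.31.
hummus only: max(3.6/1.5, 15/2) = 7.5 servings → $4.12.
almonds + eggs: intersection lies outside the first quadrant.
almonds + hummus with both tight: 1.594 servings and 1.125 servings → $2.53.
eggs + hummus with both tight: 2.013 servings and 1.461 servings → $1.71.
The minimum over all feasible corners is $1.71.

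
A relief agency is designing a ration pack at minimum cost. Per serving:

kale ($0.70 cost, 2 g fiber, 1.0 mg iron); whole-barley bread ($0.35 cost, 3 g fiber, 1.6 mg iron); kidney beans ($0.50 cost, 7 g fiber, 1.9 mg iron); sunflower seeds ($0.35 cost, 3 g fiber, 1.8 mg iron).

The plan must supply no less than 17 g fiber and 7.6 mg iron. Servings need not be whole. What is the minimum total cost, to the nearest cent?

Two binding constraints pin down two serving amounts, so the optimal mix uses at most two foods. The candidates are each food alone (scaled to the tighter of fiber/iron) and each pair with both constraints tight.
kale only: max(17/2, 7.6/1.0) = 8.5 servings → $5.95.
whole-barley bread only: max(17/3, 7.6/1.6) = 5.667 servings → $1.98.
kidney beans only: max(17/7, 7.6/1.9) = 4 servings → $2.00.
sunflower seeds only: max(17/3, 7.6/1.8) = 5.667 servings → $1.98.
kale + whole-barley bread: the both-tight solution has a negative serving — not a feasible corner.
kale + kidney beans with both tight: 6.531 servings and 0.5625 servings → $4.85.
kale + sunflower seeds with both targets exact would need a negative amount; discard.
whole-barley bread + kidney beans with both tight: 3.8 servings and 0.8 servings → $1.73.
whole-barley bread + sunflower seeds with both targets exact would need a negative amount; discard.
kidney beans + sunflower seeds with both tight: 1.13 servings and 3.029 servings → $1.63.
So the least-cost plan costs $1.63.

$1.63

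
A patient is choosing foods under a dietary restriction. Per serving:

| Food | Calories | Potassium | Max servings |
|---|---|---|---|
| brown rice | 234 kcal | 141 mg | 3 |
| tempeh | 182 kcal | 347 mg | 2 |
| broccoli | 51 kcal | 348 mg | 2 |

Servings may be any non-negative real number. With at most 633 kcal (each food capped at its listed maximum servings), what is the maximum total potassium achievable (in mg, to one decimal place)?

1490.6 mg

Potassium per kcal: broccoli 6.824, tempeh 1.907, brown rice 0.6026.
Take 2 servings of broccoli: uses 102 kcal, +696.0 mg potassium (running total 696.0 mg).
Take 2 servings of tempeh: uses 364 kcal, +694.0 mg potassium (running total 1390.0 mg).
Take 0.7137 servings of brown rice: uses 167 kcal, +100.6 mg potassium (running total 1490.6 mg).
Greedy by best ratio exhausts the calories allowance optimally: 1490.6 mg.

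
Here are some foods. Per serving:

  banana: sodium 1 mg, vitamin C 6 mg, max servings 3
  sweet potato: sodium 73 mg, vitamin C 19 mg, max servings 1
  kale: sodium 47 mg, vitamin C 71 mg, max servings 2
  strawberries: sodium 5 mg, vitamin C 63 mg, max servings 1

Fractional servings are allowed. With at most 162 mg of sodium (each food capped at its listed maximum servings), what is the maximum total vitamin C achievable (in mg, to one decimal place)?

Vitamin C per mg sodium: strawberries 12.6, banana 6, kale 1.511, sweet potato 0.2603.
Take 1 serving of strawberries: uses 5 mg sodium, +63.0 mg vitamin C (running total 63.0 mg).
Take 3 servings of banana: uses 3 mg sodium, +18.0 mg vitamin C (running total 81.0 mg).
Take 2 servings of kale: uses 94 mg sodium, +142.0 mg vitamin C (running total 223.0 mg).
Take 0.8219 servings of sweet potato: uses 60 mg sodium, +15.6 mg vitamin C (running total 238.6 mg).
Filling greedily by vitamin C-per-mg sodium is optimal for one linear limit, giving 238.6 mg.

238.6 mg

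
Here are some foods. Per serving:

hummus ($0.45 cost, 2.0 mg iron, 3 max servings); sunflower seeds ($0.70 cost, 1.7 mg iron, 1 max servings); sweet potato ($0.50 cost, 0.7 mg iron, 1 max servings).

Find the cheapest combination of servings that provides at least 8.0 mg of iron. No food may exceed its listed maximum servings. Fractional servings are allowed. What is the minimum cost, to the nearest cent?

$2.26

Cost per mg of iron: hummus $0.2250, sunflower seeds $0.4118, sweet potato $0.7143.
Take 3 servings of hummus: +6.0 mg iron for $1.35 (total $1.35, still need 2.0 mg).
Take 1 serving of sunflower seeds: +1.7 mg iron for $0.70 (total $2.05, still need 0.3 mg).
Take 0.4286 servings of sweet potato: +0.3 mg iron for $0.21 (total $2.26, still need 0.0 mg).
Greedy by cheapest-per-mg is optimal for a single linear constraint, so the minimum cost is $2.26.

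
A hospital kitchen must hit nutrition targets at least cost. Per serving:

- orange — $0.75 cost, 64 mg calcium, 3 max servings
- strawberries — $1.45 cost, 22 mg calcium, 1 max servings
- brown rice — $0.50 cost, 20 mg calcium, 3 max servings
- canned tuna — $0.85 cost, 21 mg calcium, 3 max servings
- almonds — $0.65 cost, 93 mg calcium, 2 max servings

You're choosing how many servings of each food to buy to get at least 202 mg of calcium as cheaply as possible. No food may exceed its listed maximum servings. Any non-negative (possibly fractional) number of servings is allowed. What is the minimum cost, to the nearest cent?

Cost per mg of calcium: almonds $0.0070, orange $0.0117, brown rice $0.0250, canned tuna $0.0405, strawberries $0.0659.
Take 2 servings of almonds: +186.0 mg calcium for $1.30 (total $1.30, still need 16.0 mg).
Take 0.25 servings of orange: +16.0 mg calcium for $0.19 (total $1.49, still need 0.0 mg).
Filling from the cheapest source first is optimal under one linear minimum: $1.49.

$1.49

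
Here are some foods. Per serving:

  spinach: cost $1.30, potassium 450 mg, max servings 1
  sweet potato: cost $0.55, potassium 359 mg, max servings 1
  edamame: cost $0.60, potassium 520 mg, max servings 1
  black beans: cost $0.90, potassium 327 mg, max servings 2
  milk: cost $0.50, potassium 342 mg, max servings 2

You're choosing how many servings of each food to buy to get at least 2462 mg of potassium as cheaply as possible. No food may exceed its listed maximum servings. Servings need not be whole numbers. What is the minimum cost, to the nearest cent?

Cost per mg of potassium: edamame $0.0012, milk $0.0015, sweet potato $0.0015, black beans $0.0028, spinach $0.0029.
Take 1 serving of edamame: +520.0 mg potassium for $0.60 (total $0.60, still need 1942.0 mg).
Take 2 servings of milk: +684.0 mg potassium for $1.00 (total $1.60, still need 1258.0 mg).
Take 1 serving of sweet potato: +359.0 mg potassium for $0.55 (total $2.15, still need 899.0 mg).
Take 2 servings of black beans: +654.0 mg potassium for $1.80 (total $3.95, still need 245.0 mg).
Take 0.5444 servings of spinach: +245.0 mg potassium for $0.71 (total $4.66, still need 0.0 mg).
Greedy by cheapest-per-mg is optimal for a single linear constraint, so the minimum cost is $4.66.

$4.66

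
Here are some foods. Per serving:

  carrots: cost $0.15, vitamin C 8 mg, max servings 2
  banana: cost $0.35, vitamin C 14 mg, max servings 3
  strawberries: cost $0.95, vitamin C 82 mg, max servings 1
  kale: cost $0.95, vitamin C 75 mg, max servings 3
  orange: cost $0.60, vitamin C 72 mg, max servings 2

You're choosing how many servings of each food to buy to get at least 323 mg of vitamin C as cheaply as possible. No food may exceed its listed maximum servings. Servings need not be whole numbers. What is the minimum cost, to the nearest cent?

$3.38

Cost per mg of vitamin C: orange $0.0083, strawberries $0.0116, kale $0.0127, carrots $0.0187, banana $0.0250.
Take 2 servings of orange: +144.0 mg vitamin C for $1.20 (total $1.20, still need 179.0 mg).
Take 1 serving of strawberries: +82.0 mg vitamin C for $0.95 (total $2.15, still need 97.0 mg).
Take 1.293 servings of kale: +97.0 mg vitamin C for $1.23 (total $3.38, still need 0.0 mg).
Greedy by cheapest-per-mg is optimal for a single linear constraint, so the minimum cost is $3.38.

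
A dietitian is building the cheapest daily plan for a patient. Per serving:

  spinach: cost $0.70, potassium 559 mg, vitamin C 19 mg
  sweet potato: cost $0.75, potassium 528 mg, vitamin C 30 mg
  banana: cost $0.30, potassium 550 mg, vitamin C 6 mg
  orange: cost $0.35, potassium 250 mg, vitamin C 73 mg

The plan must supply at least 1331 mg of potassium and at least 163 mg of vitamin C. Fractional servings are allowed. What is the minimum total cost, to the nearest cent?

Two binding constraints pin down two serving amounts, so the optimal mix uses at most two foods. The candidates are each food alone (scaled to the tighter of potassium/vitamin C) and each pair with both constraints tight.
spinach only: max(1331/559, 163/19) = 8.579 servings → $6.01.
sweet potato only: max(1331/528, 163/30) = 5.433 servings → $4.08.
banana only: max(1331/550, 163/6) = 27.17 servings → $8.15.
orange only: max(1331/250, 163/73) = 5.324 servings → $1.86.
spinach + sweet potato: intersection lies outside the first quadrant.
spinach + banana: intersection lies outside the first quadrant.
spinach + orange with both tight: 1.565 servings and 1.826 servings → $1.73.
sweet potato + banana with both targets exact would need a negative amount; discard.
sweet potato + orange with both tight: 1.817 servings and 1.486 servings → $1.88.
banana + orange with both tight: 1.46 servings and 2.113 servings → $1.18.
Cheapest feasible corner: $1.18.

$1.18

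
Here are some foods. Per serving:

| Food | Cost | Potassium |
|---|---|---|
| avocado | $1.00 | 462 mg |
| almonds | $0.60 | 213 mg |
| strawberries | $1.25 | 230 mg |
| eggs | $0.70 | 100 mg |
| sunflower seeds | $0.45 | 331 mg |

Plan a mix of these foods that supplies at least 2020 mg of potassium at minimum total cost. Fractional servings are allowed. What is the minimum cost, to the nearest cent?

$2.75

Cost per mg of potassium: sunflower seeds $0.0014, avocado $0.0022, almonds $0.0028, strawberries $0.0054, eggs $0.0070.
With no serving limits, use only sunflower seeds: 2020 mg / 331 mg = 6.103 servings × $0.45 = $2.75.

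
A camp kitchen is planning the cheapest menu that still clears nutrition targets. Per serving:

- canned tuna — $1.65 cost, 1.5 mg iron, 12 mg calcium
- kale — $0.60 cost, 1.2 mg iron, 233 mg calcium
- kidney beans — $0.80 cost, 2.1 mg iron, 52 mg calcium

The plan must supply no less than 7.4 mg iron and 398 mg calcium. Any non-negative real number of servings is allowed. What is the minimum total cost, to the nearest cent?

$2.97

canned tuna only: max(7.4/1.5, 398/12) = 33.17 servings → $54.73.
kale only: max(7.4/1.2, 398/233) = 6.167 servings → $3.70.
kidney beans only: max(7.4/2.1, 398/52) = 7.654 servings → $6.12.
canned tuna + kale with both tight: 3.72 servings and 1.517 servings → $7.05.
canned tuna + kidney beans: the both-tight solution has a negative serving — not a feasible corner.
kale + kidney beans with both tight: 1.056 servings and 2.92 servings → $2.97.
Cheapest feasible corner: $2.97.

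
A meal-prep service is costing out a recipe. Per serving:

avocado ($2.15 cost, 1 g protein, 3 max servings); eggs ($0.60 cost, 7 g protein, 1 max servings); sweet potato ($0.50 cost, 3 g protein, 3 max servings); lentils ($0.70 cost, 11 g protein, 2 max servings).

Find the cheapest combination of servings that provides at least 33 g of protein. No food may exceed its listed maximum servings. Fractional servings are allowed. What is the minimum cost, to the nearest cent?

Cost per g of protein: lentils $0.0636, eggs $0.0857, sweet potato $0.1667, avocado $2.1500.
Take 2 servings of lentils: +22.0 g protein for $1.40 (total $1.40, still need 11.0 g).
Take 1 serving of eggs: +7.0 g protein for $0.60 (total $2.00, still need 4.0 g).
Take 1.333 servings of sweet potato: +4.0 g protein for $0.67 (total $2.67, still need 0.0 g).
Greedy by cheapest-per-g is optimal for a single linear constraint, so the minimum cost is $2.67.

$2.67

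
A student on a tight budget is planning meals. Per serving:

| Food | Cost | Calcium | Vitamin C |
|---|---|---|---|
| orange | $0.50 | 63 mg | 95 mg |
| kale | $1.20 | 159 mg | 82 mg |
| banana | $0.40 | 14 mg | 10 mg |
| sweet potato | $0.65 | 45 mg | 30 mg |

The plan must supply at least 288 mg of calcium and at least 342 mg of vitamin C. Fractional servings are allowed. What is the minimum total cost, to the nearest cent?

Compare the cost at each extreme point of the feasible region.
orange only: max(288/63, 342/95) = 4.571 servings → $2.29.
kale only: max(288/159, 342/82) = 4.171 servings → $5.00.
banana only: max(288/14, 342/10) = 34.2 servings → $13.68.
sweet potato only: max(288/45, 342/30) = 11.4 servings → $7.41.
orange + kale with both tight: 3.095 servings and 0.585 servings → $2.25.
orange + banana with both tight: 2.726 servings and 8.306 servings → $4.69.
orange + sweet potato with both tight: 2.83 servings and 2.438 servings → $3.00.
kale + banana: intersection lies outside the first quadrant.
kale + sweet potato with both targets exact would need a negative amount; discard.
banana + sweet potato with both targets exact would need a negative amount; discard.
The minimum over all feasible corners is $2.25.

$2.25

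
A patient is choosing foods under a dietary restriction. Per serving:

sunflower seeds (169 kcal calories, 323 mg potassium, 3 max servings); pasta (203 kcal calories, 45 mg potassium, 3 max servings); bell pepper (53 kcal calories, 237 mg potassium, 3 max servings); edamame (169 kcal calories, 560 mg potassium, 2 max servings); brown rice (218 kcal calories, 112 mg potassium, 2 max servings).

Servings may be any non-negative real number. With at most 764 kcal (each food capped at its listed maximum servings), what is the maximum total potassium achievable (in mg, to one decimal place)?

Potassium per kcal: bell pepper 4.472, edamame 3.314, sunflower seeds 1.911, brown rice 0.5138, pasta 0.2217.
Take 3 servings of bell pepper: uses 159 kcal, +711.0 mg potassium (running total 711.0 mg).
Take 2 servings of edamame: uses 338 kcal, +1120.0 mg potassium (running total 1831.0 mg).
Take 1.58 servings of sunflower seeds: uses 267 kcal, +510.3 mg potassium (running total 2341.3 mg).
Filling greedily by potassium-per-kcal is optimal for one linear limit, giving 2341.3 mg.

2341.3 mg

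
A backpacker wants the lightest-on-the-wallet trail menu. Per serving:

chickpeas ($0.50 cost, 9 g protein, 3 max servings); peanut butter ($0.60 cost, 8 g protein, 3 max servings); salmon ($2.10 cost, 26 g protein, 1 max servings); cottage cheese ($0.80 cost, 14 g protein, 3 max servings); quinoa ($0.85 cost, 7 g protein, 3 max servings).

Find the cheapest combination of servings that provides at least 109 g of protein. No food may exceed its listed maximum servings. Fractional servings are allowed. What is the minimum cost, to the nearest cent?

$6.99

Cost per g of protein: chickpeas $0.0556, cottage cheese $0.0571, peanut butter $0.0750, salmon $0.0808, quinoa $0.1214.
Take 3 servings of chickpeas: +27.0 g protein for $1.50 (total $1.50, still need 82.0 g).
Take 3 servings of cottage cheese: +42.0 g protein for $2.40 (total $3.90, still need 40.0 g).
Take 3 servings of peanut butter: +24.0 g protein for $1.80 (total $5.70, still need 16.0 g).
Take 0.6154 servings of salmon: +16.0 g protein for $1.29 (total $6.99, still need 0.0 g).
Greedy by cheapest-per-g is optimal for a single linear constraint, so the minimum cost is $6.99.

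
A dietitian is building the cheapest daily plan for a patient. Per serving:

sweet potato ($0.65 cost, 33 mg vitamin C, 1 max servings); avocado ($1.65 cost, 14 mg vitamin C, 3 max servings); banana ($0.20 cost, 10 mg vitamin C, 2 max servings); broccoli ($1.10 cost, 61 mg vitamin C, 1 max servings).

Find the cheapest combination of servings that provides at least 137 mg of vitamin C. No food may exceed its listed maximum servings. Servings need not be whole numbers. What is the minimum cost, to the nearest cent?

Cost per mg of vitamin C: broccoli $0.0180, sweet potato $0.0197, banana $0.0200, avocado $0.1179.
Take 1 serving of broccoli: +61.0 mg vitamin C for $1.10 (total $1.10, still need 76.0 mg).
Take 1 serving of sweet potato: +33.0 mg vitamin C for $0.65 (total $1.75, still need 43.0 mg).
Take 2 servings of banana: +20.0 mg vitamin C for $0.40 (total $2.15, still need 23.0 mg).
Take 1.643 servings of avocado: +23.0 mg vitamin C for $2.71 (total $4.86, still need 0.0 mg).
Filling from the cheapest source first is optimal under one linear minimum: $4.86.

$4.86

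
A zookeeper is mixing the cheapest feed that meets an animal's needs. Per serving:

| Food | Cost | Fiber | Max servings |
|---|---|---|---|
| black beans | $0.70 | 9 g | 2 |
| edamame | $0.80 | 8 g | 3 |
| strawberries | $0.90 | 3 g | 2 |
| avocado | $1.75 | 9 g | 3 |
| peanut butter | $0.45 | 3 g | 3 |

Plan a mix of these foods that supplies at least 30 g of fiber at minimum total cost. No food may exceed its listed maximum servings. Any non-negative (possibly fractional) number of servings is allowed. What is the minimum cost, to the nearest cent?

$2.60

Cost per g of fiber: black beans $0.0778, edamame $0.1000, peanut butter $0.1500, avocado $0.1944, strawberries $0.3000.
Take 2 servings of black beans: +18.0 g fiber for $1.40 (total $1.40, still need 12.0 g).
Take 1.5 servings of edamame: +12.0 g fiber for $1.20 (total $2.60, still need 0.0 g).
Greedy by cheapest-per-g is optimal for a single linear constraint, so the minimum cost is $2.60.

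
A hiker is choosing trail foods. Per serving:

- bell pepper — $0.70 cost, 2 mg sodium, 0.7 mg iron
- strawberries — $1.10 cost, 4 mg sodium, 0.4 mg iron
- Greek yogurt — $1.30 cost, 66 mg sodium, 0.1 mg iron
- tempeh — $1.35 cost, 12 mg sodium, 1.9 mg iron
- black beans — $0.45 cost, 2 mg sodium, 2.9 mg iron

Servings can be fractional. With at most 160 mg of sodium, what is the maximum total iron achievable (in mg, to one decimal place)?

Iron per mg sodium: black beans 1.45, bell pepper 0.35, tempeh 0.1583, strawberries 0.1, Greek yogurt 0.001515.
With no serving limits, spend the whole sodium allowance on black beans: 160 mg / 2 mg × 2.9 mg = 232.0 mg.

232.0 mg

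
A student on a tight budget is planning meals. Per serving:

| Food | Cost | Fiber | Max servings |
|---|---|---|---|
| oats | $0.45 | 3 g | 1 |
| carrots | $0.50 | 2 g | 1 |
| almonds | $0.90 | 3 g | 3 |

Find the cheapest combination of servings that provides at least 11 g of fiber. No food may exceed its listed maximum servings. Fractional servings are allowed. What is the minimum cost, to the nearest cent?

$2.75

Cost per g of fiber: oats $0.1500, carrots $0.2500, almonds $0.3000.
Take 1 serving of oats: +3.0 g fiber for $0.45 (total $0.45, still need 8.0 g).
Take 1 serving of carrots: +2.0 g fiber for $0.50 (total $0.95, still need 6.0 g).
Take 2 servings of almonds: +6.0 g fiber for $1.80 (total $2.75, still need 0.0 g).
Filling from the cheapest source first is optimal under one linear minimum: $2.75.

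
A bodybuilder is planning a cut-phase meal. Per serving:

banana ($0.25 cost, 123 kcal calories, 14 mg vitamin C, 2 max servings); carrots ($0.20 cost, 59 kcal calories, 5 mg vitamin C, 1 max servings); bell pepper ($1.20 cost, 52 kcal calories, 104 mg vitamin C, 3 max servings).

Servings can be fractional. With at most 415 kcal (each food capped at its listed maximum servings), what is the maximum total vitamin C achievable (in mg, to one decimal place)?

Vitamin C per kcal: bell pepper 2, banana 0.1138, carrots 0.08475.
Take 3 servings of bell pepper: uses 156 kcal, +312.0 mg vitamin C (running total 312.0 mg).
Take 2 servings of banana: uses 246 kcal, +28.0 mg vitamin C (running total 340.0 mg).
Take 0.2203 servings of carrots: uses 13 kcal, +1.1 mg vitamin C (running total 341.1 mg).
Greedy by best ratio exhausts the calories allowance optimally: 341.1 mg.

341.1 mg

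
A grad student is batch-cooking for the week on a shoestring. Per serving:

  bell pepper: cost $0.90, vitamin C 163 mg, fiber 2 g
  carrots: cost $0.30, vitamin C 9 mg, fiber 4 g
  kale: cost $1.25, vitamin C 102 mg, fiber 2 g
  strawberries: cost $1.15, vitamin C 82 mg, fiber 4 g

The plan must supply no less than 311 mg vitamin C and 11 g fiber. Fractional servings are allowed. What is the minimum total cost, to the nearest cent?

The cheapest plan sits at a corner of the feasible region — with two constraints it uses at most two foods.
bell pepper only: max(311/163, 11/2) = 5.5 servings → $4.95.
carrots only: max(311/9, 11/4) = 34.56 servings → $10.37.
kale only: max(311/102, 11/2) = 5.5 servings → $6.88.
strawberries only: max(311/82, 11/4) = 3.793 servings → $4.36.
bell pepper + carrots with both tight: 1.806 servings and 1.847 servings → $2.18.
bell pepper + kale: the both-tight solution has a negative serving — not a feasible corner.
bell pepper + strawberries with both tight: 0.7008 servings and 2.4 servings → $3.39.
carrots + kale with both tight: 1.282 servings and 2.936 servings → $4.05.
carrots + strawberries: the both-tight solution has a negative serving — not a feasible corner.
kale + strawberries with both tight: 1.402 servings and 2.049 servings → $4.11.
Cheapest feasible corner: $2.18.

$2.18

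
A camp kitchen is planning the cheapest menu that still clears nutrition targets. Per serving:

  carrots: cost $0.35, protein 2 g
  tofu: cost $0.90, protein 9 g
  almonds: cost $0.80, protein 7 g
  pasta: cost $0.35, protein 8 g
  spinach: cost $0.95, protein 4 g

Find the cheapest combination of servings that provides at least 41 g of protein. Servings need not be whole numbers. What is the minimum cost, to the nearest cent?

$1.79

Cost per g of protein: pasta $0.0437, tofu $0.1000, almonds $0.1143, carrots $0.1750, spinach $0.2375.
With no serving limits, use only pasta: 41 g / 8 g = 5.125 servings × $0.35 = $1.79.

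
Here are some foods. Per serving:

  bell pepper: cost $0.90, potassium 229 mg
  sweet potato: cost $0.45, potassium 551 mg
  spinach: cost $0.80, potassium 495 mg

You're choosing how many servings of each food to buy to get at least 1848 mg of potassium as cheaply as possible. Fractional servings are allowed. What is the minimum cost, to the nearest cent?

$1.51

Cost per mg of potassium: sweet potato $0.0008, spinach $0.0016, bell pepper $0.0039.
With no serving limits, use only sweet potato: 1848 mg / 551 mg = 3.354 servings × $0.45 = $1.51.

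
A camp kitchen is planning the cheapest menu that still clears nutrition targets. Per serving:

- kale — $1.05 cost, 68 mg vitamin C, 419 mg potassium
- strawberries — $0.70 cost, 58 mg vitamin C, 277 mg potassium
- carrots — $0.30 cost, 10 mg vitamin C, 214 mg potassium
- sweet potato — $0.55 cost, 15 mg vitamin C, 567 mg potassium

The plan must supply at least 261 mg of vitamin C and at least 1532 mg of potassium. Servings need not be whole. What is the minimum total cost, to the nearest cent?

At the optimum either one food covers both requirements or two foods hit both targets exactly; no other combination can be cheaper.
kale only: max(261/68, 1532/419) = 3.838 servings → $4.03.
strawberries only: max(261/58, 1532/277) = 5.531 servings → $3.87.
carrots only: max(261/10, 1532/214) = 26.1 servings → $7.83.
sweet potato only: max(261/15, 1532/567) = 17.4 servings → $9.57.
kale + strawberries with both tight: 3.029 servings and 0.9482 servings → $3.84.
kale + carrots with both targets exact would need a negative amount; discard.
kale + sweet potato with both targets exact would need a negative amount; discard.
strawberries + carrots with both tight: 4.204 servings and 1.717 servings → $3.46.
strawberries + sweet potato with both tight: 4.351 servings and 0.5763 servings → $3.36.
carrots + sweet potato with both targets exact would need a negative amount; discard.
The minimum over all feasible corners is $3.36.

$3.36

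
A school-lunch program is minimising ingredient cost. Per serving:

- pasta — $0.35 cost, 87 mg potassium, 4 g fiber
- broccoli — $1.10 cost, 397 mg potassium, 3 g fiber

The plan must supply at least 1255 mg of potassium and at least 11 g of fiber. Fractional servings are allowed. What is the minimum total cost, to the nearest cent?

An LP optimum is at a vertex; with two nutrient constraints at most two foods are used. Check each candidate.
pasta only: max(1255/87, 11/4) = 14.43 servings → $5.05.
broccoli only: max(1255/397, 11/3) = 3.667 servings → $4.03.
pasta + broccoli with both tight: 0.4537 servings and 3.062 servings → $3.53.
Cheapest feasible corner: $3.53.

$3.53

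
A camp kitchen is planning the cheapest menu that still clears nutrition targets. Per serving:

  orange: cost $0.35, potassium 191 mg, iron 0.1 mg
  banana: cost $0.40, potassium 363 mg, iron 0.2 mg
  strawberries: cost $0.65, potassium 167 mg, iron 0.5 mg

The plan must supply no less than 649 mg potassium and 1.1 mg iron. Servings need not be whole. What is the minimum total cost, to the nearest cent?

$1.56

This is a tiny linear program; its minimum lies at a vertex of the feasible set. List the vertices and price them.
orange only: max(649/191, 1.1/0.1) = 11 servings → $3.85.
banana only: max(649/363, 1.1/0.2) = 5.5 servings → $2.20.
strawberries only: max(649/167, 1.1/0.5) = 3.886 servings → $2.53.
orange + banana: the both-tight solution has a negative serving — not a feasible corner.
orange + strawberries with both tight: 1.787 servings and 1.843 servings → $1.82.
banana + strawberries with both tight: 0.9507 servings and 1.82 servings → $1.56.
Cheapest feasible corner: $1.56.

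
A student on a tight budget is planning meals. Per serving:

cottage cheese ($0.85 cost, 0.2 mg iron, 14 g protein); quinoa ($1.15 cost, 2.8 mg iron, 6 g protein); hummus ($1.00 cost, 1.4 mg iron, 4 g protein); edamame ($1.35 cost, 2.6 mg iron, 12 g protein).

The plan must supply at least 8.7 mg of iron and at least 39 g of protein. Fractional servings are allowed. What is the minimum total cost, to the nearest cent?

$4.47

This is a tiny linear program; its minimum lies at a vertex of the feasible set. List the vertices and price them.
cottage cheese only: max(8.7/0.2, 39/14) = 43.5 servings → $36.98.
quinoa only: max(8.7/2.8, 39/6) = 6.5 servings → $7.47.
hummus only: max(8.7/1.4, 39/4) = 9.75 servings → $9.75.
edamame only: max(8.7/2.6, 39/12) = 3.346 servings → $4.52.
cottage cheese + quinoa with both tight: 1.5 servings and 3 servings → $4.72.
cottage cheese + hummus with both tight: 1.053 servings and 6.064 servings → $6.96.
cottage cheese + edamame: intersection lies outside the first quadrant.
quinoa + hummus: the both-tight solution has a negative serving — not a feasible corner.
quinoa + edamame with both tight: 0.1667 servings and 3.167 servings → $4.47.
hummus + edamame with both tight: 0.4688 servings and 3.094 servings → $4.65.
Cheapest feasible corner: $4.47.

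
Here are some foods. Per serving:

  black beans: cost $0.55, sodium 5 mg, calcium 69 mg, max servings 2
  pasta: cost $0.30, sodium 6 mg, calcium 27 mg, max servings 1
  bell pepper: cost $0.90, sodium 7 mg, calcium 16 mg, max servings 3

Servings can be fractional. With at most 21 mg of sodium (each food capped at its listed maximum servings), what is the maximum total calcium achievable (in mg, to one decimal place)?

Calcium per mg sodium: black beans 13.8, pasta 4.5, bell pepper 2.286.
Take 2 servings of black beans: uses 10 mg sodium, +138.0 mg calcium (running total 138.0 mg).
Take 1 serving of pasta: uses 6 mg sodium, +27.0 mg calcium (running total 165.0 mg).
Take 0.7143 servings of bell pepper: uses 5 mg sodium, +11.4 mg calcium (running total 176.4 mg).
Filling greedily by calcium-per-mg sodium is optimal for one linear limit, giving 176.4 mg.

176.4 mg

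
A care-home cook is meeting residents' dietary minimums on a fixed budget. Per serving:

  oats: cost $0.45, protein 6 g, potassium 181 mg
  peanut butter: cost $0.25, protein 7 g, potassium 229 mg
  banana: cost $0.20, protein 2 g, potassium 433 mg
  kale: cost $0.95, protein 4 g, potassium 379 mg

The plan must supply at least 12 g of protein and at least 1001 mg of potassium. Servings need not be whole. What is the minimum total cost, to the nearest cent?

$0.64

This is a tiny linear program; its minimum lies at a vertex of the feasible set. List the vertices and price them.
oats only: max(12/6, 1001/181) = 5.53 servings → $2.49.
peanut butter only: max(12/7, 1001/229) = 4.371 servings → $1.09.
banana only: max(12/2, 1001/433) = 6 servings → $1.20.
kale only: max(12/4, 1001/379) = 3 servings → $2.85.
oats + peanut butter with both targets exact would need a negative amount; discard.
oats + banana with both tight: 1.428 servings and 1.715 servings → $0.99.
oats + kale with both tight: 0.351 servings and 2.474 servings → $2.51.
peanut butter + banana with both tight: 1.241 servings and 1.655 servings → $0.64.
peanut butter + kale with both tight: 0.3132 servings and 2.452 servings → $2.41.
banana + kale: the both-tight solution has a negative serving — not a feasible corner.
The minimum over all feasible corners is $0.64.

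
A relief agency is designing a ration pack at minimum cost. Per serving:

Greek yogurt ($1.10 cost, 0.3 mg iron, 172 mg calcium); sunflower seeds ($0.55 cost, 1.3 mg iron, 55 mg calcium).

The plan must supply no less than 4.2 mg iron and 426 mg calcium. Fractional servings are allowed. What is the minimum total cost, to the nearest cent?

Minimising a linear cost over {iron ≥ 4.2, calcium ≥ 426, servings ≥ 0} — the optimum is at a vertex, using one or two foods.
Greek yogurt only: max(4.2/0.3, 426/172) = 14 servings → $15.40.
sunflower seeds only: max(4.2/1.3, 426/55) = 7.745 servings → $4.26.
Greek yogurt + sunflower seeds with both tight: 1.559 servings and 2.871 servings → $3.29.
The minimum over all feasible corners is $3.29.

$3.29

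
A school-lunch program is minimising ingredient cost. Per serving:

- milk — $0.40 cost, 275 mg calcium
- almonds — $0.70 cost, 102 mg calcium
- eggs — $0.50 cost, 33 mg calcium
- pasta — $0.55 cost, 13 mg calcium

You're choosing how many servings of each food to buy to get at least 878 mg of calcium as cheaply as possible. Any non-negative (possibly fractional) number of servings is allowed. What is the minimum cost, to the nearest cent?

$1.28

Cost per mg of calcium: milk $0.0015, almonds $0.0069, eggs $0.0152, pasta $0.0423.
With no serving limits, use only milk: 878 mg / 275 mg = 3.193 servings × $0.40 = $1.28.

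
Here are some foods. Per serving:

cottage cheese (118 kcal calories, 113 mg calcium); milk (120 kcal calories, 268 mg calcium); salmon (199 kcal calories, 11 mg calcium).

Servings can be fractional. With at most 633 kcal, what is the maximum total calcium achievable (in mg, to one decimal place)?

1413.7 mg

Calcium per kcal: milk 2.233, cottage cheese 0.9576, salmon 0.05528.
With no serving limits, spend the whole calories allowance on milk: 633 kcal / 120 kcal × 268 mg = 1413.7 mg.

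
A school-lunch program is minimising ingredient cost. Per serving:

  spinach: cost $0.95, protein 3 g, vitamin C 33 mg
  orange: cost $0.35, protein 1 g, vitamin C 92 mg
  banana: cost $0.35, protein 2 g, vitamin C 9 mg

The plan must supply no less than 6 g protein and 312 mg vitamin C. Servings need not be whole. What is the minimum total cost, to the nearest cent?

This is a tiny linear program; its minimum lies at a vertex of the feasible set. List the vertices and price them.
spinach only: max(6/3, 312/33) = 9.455 servings → $8.98.
orange only: max(6/1, 312/92) = 6 servings → $2.10.
banana only: max(6/2, 312/9) = 34.67 servings → $12.13.
spinach + orange with both tight: 0.9877 servings and 3.037 servings → $2.00.
spinach + banana: the both-tight solution has a negative serving — not a feasible corner.
orange + banana with both tight: 3.257 servings and 1.371 servings → $1.62.
Cheapest feasible corner: $1.62.

$1.62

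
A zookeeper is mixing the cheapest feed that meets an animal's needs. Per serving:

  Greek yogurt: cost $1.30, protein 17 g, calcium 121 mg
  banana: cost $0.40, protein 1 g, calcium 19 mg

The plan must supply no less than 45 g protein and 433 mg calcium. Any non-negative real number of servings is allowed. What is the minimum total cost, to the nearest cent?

$4.65

An LP optimum is at a vertex; with two nutrient constraints at most two foods are used. Check each candidate.
Greek yogurt only: max(45/17, 433/121) = 3.579 servings → $4.65.
banana only: max(45/1, 433/19) = 45 servings → $18.00.
Greek yogurt + banana with both tight: 2.089 servings and 9.485 servings → $6.51.
So the least-cost plan costs $4.65.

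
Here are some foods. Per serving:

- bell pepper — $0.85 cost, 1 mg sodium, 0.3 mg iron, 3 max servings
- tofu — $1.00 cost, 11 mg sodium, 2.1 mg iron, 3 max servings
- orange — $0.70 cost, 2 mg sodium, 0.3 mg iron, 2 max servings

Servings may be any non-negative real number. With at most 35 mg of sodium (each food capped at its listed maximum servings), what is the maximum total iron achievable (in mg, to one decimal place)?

Iron per mg sodium: bell pepper 0.3, tofu 0.1909, orange 0.15.
Take 3 servings of bell pepper: uses 3 mg sodium, +0.9 mg iron (running total 0.9 mg).
Take 2.909 servings of tofu: uses 32 mg sodium, +6.1 mg iron (running total 7.0 mg).
Greedy by best ratio exhausts the sodium allowance optimally: 7.0 mg.

7.0 mg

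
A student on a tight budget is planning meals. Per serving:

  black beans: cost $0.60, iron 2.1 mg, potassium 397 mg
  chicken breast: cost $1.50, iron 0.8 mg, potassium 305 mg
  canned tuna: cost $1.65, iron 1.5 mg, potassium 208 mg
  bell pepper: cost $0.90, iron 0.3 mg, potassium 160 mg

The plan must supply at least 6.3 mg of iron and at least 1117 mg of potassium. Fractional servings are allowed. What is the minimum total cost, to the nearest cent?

Check every corner: each single food scaled to meet both minima, and each pair solved so both constraints bind.
black beans only: max(6.3/2.1, 1117/397) = 3 servings → $1.80.
chicken breast only: max(6.3/0.8, 1117/305) = 7.875 servings → $11.81.
canned tuna only: max(6.3/1.5, 1117/208) = 5.37 servings → $8.86.
bell pepper only: max(6.3/0.3, 1117/160) = 21 servings → $18.90.
black beans + chicken breast: the both-tight solution has a negative serving — not a feasible corner.
black beans + canned tuna with both tight: 2.301 servings and 0.9792 servings → $3.00.
black beans + bell pepper with both targets exact would need a negative amount; discard.
chicken breast + canned tuna with both tight: 1.254 servings and 3.531 servings → $7.71.
chicken breast + bell pepper: intersection lies outside the first quadrant.
canned tuna + bell pepper with both tight: 3.789 servings and 2.056 servings → $8.10.
Cheapest feasible corner: $1.80.

$1.80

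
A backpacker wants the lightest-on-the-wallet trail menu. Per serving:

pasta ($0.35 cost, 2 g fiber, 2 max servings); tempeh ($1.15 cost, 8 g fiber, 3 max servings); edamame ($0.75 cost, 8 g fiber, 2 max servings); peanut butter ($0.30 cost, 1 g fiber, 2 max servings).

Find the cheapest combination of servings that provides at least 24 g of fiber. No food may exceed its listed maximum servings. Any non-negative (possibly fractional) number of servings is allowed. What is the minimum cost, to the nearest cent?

$2.65

Cost per g of fiber: edamame $0.0938, tempeh $0.1437, pasta $0.1750, peanut butter $0.3000.
Take 2 servings of edamame: +16.0 g fiber for $1.50 (total $1.50, still need 8.0 g).
Take 1 serving of tempeh: +8.0 g fiber for $1.15 (total $2.65, still need 0.0 g).
Greedy by cheapest-per-g is optimal for a single linear constraint, so the minimum cost is $2.65.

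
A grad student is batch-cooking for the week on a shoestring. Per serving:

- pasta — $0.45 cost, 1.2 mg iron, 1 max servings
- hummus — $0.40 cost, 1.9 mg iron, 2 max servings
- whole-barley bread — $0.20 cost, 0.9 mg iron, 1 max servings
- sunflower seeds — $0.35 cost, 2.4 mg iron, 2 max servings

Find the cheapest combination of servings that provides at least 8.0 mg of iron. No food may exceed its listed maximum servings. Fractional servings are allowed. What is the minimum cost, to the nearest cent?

Cost per mg of iron: sunflower seeds $0.1458, hummus $0.2105, whole-barley bread $0.2222, pasta $0.3750.
Take 2 servings of sunflower seeds: +4.8 mg iron for $0.70 (total $0.70, still need 3.2 mg).
Take 1.684 servings of hummus: +3.2 mg iron for $0.67 (total $1.37, still need 0.0 mg).
Greedy by cheapest-per-mg is optimal for a single linear constraint, so the minimum cost is $1.37.

$1.37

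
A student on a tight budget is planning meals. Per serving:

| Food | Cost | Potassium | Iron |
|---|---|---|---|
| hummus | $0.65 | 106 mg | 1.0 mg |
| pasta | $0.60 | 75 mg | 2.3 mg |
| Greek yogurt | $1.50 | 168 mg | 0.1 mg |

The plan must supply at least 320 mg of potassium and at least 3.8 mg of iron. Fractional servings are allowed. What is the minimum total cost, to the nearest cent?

An LP optimum is at a vertex; with two nutrient constraints at most two foods are used. Check each candidate.
hummus only: max(320/106, 3.8/1.0) = 3.8 servings → $2.47.
pasta only: max(320/75, 3.8/2.3) = 4.267 servings → $2.56.
Greek yogurt only: max(320/168, 3.8/0.1) = 38 servings → $57.00.
hummus + pasta with both tight: 2.672 servings and 0.4905 servings → $2.03.
hummus + Greek yogurt with both targets exact would need a negative amount; discard.
pasta + Greek yogurt with both tight: 1.6 servings and 1.19 servings → $2.75.
The minimum over all feasible corners is $2.03.

$2.03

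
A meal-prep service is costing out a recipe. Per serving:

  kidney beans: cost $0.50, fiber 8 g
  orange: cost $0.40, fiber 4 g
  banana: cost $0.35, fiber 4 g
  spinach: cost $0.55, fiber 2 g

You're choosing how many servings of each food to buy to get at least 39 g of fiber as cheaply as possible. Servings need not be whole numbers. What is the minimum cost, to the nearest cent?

Cost per g of fiber: kidney beans $0.0625, banana $0.0875, orange $0.1000, spinach $0.2750.
With no serving limits, use only kidney beans: 39 g / 8 g = 4.875 servings × $0.50 = $2.44.

$2.44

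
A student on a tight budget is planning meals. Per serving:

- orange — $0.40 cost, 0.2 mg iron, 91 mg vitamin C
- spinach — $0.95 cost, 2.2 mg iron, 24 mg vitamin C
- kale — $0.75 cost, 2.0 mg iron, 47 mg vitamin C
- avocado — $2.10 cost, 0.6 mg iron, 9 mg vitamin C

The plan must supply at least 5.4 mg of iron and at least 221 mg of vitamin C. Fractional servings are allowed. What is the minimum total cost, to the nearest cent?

$2.38

Minimising a linear cost over {iron ≥ 5.4, vitamin C ≥ 221, servings ≥ 0} — the optimum is at a vertex, using one or two foods.
orange only: max(5.4/0.2, 221/91) = 27 servings → $10.80.
spinach only: max(5.4/2.2, 221/24) = 9.208 servings → $8.75.
kale only: max(5.4/2.0, 221/47) = 4.702 servings → $3.53.
avocado only: max(5.4/0.6, 221/9) = 24.56 servings → $51.57.
orange + spinach with both tight: 1.825 servings and 2.289 servings → $2.90.
orange + kale with both tight: 1.09 servings and 2.591 servings → $2.38.
orange + avocado with both tight: 1.591 servings and 8.47 servings → $18.42.
spinach + kale: intersection lies outside the first quadrant.
spinach + avocado with both targets exact would need a negative amount; discard.
kale + avocado with both targets exact would need a negative amount; discard.
So the least-cost plan costs $2.38.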